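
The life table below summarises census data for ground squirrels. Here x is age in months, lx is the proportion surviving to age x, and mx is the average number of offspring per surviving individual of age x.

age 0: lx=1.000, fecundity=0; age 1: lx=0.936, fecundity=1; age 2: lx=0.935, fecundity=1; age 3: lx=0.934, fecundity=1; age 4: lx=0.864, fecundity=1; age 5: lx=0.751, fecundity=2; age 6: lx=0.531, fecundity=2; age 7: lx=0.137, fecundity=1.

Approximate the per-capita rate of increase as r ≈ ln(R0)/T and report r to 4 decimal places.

0.4934

R0 = Σ lx·mx = 0 + 0.936 + 0.935 + 0.934 + 0.864 + 1.502 + 1.062 + 0.137 = 6.37
Σ x·lx·mx = 23.905; T = 23.905/6.37 = 3.75275…
r ≈ ln(R0)/T = ln(6.37)/3.75275… = 0.493398… → 0.4934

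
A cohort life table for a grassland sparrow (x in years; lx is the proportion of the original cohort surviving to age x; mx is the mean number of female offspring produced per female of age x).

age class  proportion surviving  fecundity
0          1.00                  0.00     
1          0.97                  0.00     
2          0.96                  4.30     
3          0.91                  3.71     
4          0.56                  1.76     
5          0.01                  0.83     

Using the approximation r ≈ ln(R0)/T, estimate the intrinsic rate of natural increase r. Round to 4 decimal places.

R0 = Σ lx·mx = 0 + 0 + 4.128 + 3.3761 + 0.9856 + 0.0083 = 8.498
Σ x·lx·mx = 22.3682; T = 22.3682/8.498 = 2.63217…
r ≈ ln(R0)/T = ln(8.498)/2.63217… = 0.812952… → 0.8130

0.8130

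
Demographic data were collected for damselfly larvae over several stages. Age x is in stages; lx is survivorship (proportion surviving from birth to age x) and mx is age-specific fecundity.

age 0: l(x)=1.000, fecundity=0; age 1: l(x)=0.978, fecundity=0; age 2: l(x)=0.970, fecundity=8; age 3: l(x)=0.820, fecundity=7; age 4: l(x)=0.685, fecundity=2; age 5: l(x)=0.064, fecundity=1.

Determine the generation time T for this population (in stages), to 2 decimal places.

2.58

lx·mx: 0, 0, 7.76, 5.74, 1.37, 0.064 → R0 = 14.934
x·lx·mx: 0, 0, 15.52, 17.22, 5.48, 0.32 → Σ = 38.54
T = 38.54 / 14.934 = 2.580688… → 2.58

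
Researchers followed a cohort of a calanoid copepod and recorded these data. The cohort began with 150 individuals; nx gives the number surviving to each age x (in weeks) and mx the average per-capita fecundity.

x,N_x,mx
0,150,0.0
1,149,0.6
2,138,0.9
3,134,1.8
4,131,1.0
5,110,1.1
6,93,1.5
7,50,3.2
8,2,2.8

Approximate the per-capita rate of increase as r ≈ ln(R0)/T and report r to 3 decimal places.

lx = nx/n0 = nx/150: 1, 0.99333…, 0.92, 0.89333…, 0.87333…, 0.73333…, 0.62, 0.33333…, 0.01333…
R0 = Σ lx·mx = 0 + 0.596… + 0.828 + 1.608… + 0.87333… + 0.80667… + 0.93 + 1.06667… + 0.03733… = 6.746…
Σ x·lx·mx = 27.948…; T = 27.948…/6.746… = 4.1429…
r ≈ ln(R0)/T = ln(6.746…)/4.1429… = 0.46078… → 0.461

0.461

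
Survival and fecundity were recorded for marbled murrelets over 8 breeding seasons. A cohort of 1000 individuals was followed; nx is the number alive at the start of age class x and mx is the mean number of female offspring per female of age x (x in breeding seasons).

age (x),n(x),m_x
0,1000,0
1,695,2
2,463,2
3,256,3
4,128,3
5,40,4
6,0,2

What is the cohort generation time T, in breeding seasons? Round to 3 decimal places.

2.173

lx = nx/n0 = nx/1000: 1, 0.695, 0.463, 0.256, 0.128, 0.04, 0
lx·mx: 0, 1.39, 0.926, 0.768, 0.384, 0.16, 0 → R0 = 3.628
x·lx·mx: 0, 1.39, 1.852, 2.304, 1.536, 0.8, 0 → Σ = 7.882
T = 7.882 / 3.628 = 2.172547… → 2.173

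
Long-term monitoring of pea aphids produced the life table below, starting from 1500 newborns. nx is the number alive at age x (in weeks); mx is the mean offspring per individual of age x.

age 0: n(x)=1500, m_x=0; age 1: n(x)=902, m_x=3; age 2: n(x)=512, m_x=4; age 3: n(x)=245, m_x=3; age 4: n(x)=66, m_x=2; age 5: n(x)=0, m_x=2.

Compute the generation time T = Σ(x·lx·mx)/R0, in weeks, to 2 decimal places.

lx = nx/n0 = nx/1500: 1, 0.60133…, 0.34133…, 0.16333…, 0.044, 0
lx·mx: 0, 1.804…, 1.365333…, 0.49…, 0.088, 0 → R0 = 3.747333…
x·lx·mx: 0, 1.804…, 2.730667…, 1.47…, 0.352, 0 → Σ = 6.356667…
T = 6.356667… / 3.747333… = 1.696317… → 1.70

1.70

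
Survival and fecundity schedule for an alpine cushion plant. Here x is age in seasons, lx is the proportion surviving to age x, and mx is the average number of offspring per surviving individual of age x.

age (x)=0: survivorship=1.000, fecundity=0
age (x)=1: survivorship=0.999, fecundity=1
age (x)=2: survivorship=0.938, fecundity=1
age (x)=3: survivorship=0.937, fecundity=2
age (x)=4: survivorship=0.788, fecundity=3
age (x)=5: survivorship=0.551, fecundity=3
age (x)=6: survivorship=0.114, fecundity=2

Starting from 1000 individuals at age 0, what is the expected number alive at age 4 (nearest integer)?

Expected survivors = N0 · l_4 = 1000 × 0.788 = 788 → 788

788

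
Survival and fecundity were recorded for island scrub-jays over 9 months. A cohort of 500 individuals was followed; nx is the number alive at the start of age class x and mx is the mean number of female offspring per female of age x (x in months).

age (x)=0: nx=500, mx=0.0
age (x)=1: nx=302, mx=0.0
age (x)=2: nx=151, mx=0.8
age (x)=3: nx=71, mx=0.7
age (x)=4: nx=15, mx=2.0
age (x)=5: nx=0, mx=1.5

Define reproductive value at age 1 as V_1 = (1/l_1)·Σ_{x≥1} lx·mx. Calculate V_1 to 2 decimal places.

lx = nx/n0 = nx/500: 1, 0.604, 0.302, 0.142, 0.03, 0
lx·mx for x ≥ 1: 0, 0.2416, 0.0994, 0.06, 0 → sum = 0.401
V_1 = 0.401 / l_1 = 0.401 / 0.604 = 0.663907… → 0.66

0.66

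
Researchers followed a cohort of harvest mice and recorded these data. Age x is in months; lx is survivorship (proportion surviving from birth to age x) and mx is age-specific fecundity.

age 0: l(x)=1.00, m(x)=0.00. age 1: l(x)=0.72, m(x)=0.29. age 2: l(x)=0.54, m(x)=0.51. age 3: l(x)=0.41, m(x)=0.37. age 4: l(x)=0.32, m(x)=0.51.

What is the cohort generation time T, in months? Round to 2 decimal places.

2.34

lx·mx: 0, 0.2088, 0.2754, 0.1517, 0.1632 → R0 = 0.7991
x·lx·mx: 0, 0.2088, 0.5508, 0.4551, 0.6528 → Σ = 1.8675
T = 1.8675 / 0.7991 = 2.337004… → 2.34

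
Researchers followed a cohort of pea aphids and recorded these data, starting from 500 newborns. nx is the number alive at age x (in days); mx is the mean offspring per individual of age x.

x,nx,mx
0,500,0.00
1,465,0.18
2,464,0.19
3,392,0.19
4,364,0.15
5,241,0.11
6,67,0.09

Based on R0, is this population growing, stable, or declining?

lx = nx/n0 = nx/500: 1, 0.93, 0.928, 0.784, 0.728, 0.482, 0.134
R0 = Σ lx·mx = 0 + 0.1674 + 0.17632 + 0.14896 + 0.1092 + 0.05302 + 0.01206 = 0.66696
R0 < 1, so the population is declining.

declining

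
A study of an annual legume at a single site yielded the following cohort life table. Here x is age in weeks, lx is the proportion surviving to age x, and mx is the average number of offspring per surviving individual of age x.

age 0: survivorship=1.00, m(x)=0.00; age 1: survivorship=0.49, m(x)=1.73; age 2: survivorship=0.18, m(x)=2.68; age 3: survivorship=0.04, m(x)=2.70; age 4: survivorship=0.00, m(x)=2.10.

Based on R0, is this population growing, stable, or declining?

R0 = Σ lx·mx = 0 + 0.8477 + 0.4824 + 0.108 + 0 = 1.4381
R0 > 1, so the population is growing.

growing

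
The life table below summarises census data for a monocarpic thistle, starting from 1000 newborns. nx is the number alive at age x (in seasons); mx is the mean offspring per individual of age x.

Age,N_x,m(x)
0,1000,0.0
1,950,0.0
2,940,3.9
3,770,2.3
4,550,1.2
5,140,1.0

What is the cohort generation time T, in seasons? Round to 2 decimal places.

lx = nx/n0 = nx/1000: 1, 0.95, 0.94, 0.77, 0.55, 0.14
lx·mx: 0, 0, 3.666, 1.771, 0.66, 0.14 → R0 = 6.237
x·lx·mx: 0, 0, 7.332, 5.313, 2.64, 0.7 → Σ = 15.985
T = 15.985 / 6.237 = 2.562931… → 2.56

2.56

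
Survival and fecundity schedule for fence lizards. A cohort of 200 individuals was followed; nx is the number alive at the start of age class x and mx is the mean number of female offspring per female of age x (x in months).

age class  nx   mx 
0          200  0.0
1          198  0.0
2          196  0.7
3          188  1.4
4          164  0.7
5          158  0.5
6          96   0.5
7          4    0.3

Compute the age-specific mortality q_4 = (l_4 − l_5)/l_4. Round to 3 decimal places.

lx = nx/n0 = nx/200: 1, 0.99, 0.98, 0.94, 0.82, 0.79, 0.48, 0.02
q_4 = (l_4 − l_5) / l_4 = (0.82 − 0.79) / 0.82
     = 0.03 / 0.82 = 0.036585… → 0.037

0.037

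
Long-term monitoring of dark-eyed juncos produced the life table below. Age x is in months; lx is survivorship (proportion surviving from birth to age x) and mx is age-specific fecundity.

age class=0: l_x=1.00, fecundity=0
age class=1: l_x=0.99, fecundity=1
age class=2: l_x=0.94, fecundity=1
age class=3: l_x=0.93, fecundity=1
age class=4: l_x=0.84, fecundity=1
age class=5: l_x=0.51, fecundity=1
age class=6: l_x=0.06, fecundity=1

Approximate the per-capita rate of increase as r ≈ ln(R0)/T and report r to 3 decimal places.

0.520

R0 = Σ lx·mx = 0 + 0.99 + 0.94 + 0.93 + 0.84 + 0.51 + 0.06 = 4.27
Σ x·lx·mx = 11.93; T = 11.93/4.27 = 2.79391…
r ≈ ln(R0)/T = ln(4.27)/2.79391… = 0.51956… → 0.520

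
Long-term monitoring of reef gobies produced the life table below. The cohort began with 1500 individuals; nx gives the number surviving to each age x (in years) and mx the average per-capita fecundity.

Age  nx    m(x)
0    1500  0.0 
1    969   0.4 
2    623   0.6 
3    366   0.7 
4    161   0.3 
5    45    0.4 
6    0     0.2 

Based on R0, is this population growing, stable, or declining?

declining

lx = nx/n0 = nx/1500: 1, 0.646, 0.41533…, 0.244, 0.10733…, 0.03, 0
R0 = Σ lx·mx = 0 + 0.2584 + 0.2492… + 0.1708 + 0.0322… + 0.012 + 0 = 0.7226…
R0 < 1, so the population is declining.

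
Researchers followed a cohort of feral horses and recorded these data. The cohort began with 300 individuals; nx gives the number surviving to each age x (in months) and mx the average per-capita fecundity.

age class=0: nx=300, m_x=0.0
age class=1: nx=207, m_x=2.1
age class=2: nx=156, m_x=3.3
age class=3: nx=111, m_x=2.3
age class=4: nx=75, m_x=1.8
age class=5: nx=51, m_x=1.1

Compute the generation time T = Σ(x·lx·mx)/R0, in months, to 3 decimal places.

2.185

lx = nx/n0 = nx/300: 1, 0.69, 0.52, 0.37, 0.25, 0.17
lx·mx: 0, 1.449, 1.716, 0.851, 0.45, 0.187 → R0 = 4.653
x·lx·mx: 0, 1.449, 3.432, 2.553, 1.8, 0.935 → Σ = 10.169
T = 10.169 / 4.653 = 2.185472… → 2.185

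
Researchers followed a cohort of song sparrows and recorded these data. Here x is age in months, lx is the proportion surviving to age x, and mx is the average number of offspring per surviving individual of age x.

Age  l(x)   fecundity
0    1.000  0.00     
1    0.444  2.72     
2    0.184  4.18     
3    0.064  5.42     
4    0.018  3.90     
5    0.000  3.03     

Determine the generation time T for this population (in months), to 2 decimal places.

lx·mx: 0, 1.20768, 0.76912, 0.34688, 0.0702, 0 → R0 = 2.39388
x·lx·mx: 0, 1.20768, 1.53824, 1.04064, 0.2808, 0 → Σ = 4.06736
T = 4.06736 / 2.39388 = 1.699066… → 1.70

1.70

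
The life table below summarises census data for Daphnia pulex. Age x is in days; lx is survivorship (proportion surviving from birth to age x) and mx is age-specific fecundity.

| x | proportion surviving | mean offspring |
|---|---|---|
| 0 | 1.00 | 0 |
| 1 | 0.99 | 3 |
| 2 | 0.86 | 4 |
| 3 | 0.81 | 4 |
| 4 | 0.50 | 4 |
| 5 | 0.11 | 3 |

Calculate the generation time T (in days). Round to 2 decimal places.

2.44

lx·mx: 0, 2.97, 3.44, 3.24, 2, 0.33 → R0 = 11.98
x·lx·mx: 0, 2.97, 6.88, 9.72, 8, 1.65 → Σ = 29.22
T = 29.22 / 11.98 = 2.439065… → 2.44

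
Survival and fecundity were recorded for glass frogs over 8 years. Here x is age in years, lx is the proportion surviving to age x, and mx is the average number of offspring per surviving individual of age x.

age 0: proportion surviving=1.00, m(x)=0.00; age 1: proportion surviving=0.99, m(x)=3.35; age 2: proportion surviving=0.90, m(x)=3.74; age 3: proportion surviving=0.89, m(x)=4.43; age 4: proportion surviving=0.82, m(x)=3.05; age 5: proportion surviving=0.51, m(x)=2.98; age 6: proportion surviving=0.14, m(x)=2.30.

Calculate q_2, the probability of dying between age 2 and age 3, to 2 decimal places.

q_2 = (l_2 − l_3) / l_2 = (0.9 − 0.89) / 0.9
     = 0.01 / 0.9 = 0.011111… → 0.01

0.01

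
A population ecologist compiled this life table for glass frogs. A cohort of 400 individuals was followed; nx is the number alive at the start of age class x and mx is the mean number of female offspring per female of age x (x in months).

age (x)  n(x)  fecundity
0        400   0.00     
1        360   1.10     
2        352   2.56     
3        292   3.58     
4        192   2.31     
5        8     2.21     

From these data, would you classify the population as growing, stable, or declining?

growing

lx = nx/n0 = nx/400: 1, 0.9, 0.88, 0.73, 0.48, 0.02
R0 = Σ lx·mx = 0 + 0.99 + 2.2528 + 2.6134 + 1.1088 + 0.0442 = 7.0092
R0 > 1, so the population is growing.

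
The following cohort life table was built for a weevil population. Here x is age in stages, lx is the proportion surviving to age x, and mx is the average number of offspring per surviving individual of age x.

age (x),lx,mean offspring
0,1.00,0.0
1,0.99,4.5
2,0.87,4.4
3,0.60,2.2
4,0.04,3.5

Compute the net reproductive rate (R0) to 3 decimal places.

9.743

lx·mx by age: 0, 4.455, 3.828, 1.32, 0.14
R0 = Σ lx·mx = 9.743 → 9.743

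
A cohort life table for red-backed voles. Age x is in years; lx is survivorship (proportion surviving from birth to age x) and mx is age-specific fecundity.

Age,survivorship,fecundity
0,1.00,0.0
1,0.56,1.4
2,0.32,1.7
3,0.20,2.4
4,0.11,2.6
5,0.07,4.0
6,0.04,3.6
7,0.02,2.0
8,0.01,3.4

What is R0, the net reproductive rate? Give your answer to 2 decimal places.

2.59

lx·mx by age: 0, 0.784, 0.544, 0.48, 0.286, 0.28, 0.144, 0.04, 0.034
R0 = Σ lx·mx = 2.592 → 2.59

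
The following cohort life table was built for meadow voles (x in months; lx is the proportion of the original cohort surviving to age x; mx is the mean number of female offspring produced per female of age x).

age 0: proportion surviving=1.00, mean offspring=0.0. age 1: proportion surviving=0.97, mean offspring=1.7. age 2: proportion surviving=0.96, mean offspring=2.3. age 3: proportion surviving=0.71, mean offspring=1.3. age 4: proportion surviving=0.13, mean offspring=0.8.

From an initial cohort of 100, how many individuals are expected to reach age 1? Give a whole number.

Expected survivors = N0 · l_1 = 100 × 0.97 = 97 → 97

97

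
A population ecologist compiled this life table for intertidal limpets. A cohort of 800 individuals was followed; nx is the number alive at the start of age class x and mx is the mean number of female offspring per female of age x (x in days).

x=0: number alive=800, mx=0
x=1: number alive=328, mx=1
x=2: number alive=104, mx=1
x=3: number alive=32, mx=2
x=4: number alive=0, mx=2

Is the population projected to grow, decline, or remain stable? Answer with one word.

lx = nx/n0 = nx/800: 1, 0.41, 0.13, 0.04, 0
R0 = Σ lx·mx = 0 + 0.41 + 0.13 + 0.08 + 0 = 0.62
R0 < 1, so the population is declining.

declining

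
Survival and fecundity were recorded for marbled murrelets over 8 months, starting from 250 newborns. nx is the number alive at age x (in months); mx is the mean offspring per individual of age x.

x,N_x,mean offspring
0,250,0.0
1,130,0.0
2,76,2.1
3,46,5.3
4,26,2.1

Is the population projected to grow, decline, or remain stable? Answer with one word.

lx = nx/n0 = nx/250: 1, 0.52, 0.304, 0.184, 0.104
R0 = Σ lx·mx = 0 + 0 + 0.6384 + 0.9752 + 0.2184 = 1.832
R0 > 1, so the population is growing.

growing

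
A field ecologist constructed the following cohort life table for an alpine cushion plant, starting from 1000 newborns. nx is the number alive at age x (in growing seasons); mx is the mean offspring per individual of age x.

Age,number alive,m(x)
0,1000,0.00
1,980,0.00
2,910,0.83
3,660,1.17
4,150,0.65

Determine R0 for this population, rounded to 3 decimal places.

1.625

lx = nx/n0 = nx/1000: 1, 0.98, 0.91, 0.66, 0.15
lx·mx by age: 0, 0, 0.7553, 0.7722, 0.0975
R0 = Σ lx·mx = 1.625 → 1.625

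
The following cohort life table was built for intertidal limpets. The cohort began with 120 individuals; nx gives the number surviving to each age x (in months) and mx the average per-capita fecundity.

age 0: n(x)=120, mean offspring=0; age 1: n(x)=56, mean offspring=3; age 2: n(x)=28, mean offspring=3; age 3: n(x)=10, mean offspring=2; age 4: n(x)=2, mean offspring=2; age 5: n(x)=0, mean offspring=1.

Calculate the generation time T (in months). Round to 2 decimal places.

1.49

lx = nx/n0 = nx/120: 1, 0.46667…, 0.23333…, 0.08333…, 0.01667…, 0
lx·mx: 0, 1.4…, 0.7…, 0.166667…, 0.033333…, 0 → R0 = 2.3…
x·lx·mx: 0, 1.4…, 1.4…, 0.5…, 0.133333…, 0 → Σ = 3.433333…
T = 3.433333… / 2.3… = 1.492754… → 1.49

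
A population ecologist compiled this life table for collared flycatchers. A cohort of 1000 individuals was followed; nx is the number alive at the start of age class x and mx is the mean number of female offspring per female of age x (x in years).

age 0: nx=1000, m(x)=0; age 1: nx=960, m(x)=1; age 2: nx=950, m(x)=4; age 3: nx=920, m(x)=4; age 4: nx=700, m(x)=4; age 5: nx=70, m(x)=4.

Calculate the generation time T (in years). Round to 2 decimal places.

2.80

lx = nx/n0 = nx/1000: 1, 0.96, 0.95, 0.92, 0.7, 0.07
lx·mx: 0, 0.96, 3.8, 3.68, 2.8, 0.28 → R0 = 11.52
x·lx·mx: 0, 0.96, 7.6, 11.04, 11.2, 1.4 → Σ = 32.2
T = 32.2 / 11.52 = 2.795139… → 2.80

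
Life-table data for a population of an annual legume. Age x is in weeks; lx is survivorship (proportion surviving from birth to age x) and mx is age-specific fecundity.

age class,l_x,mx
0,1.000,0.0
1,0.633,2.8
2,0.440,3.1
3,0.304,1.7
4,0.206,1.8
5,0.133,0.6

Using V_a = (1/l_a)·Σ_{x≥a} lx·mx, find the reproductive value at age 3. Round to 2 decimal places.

lx·mx for x ≥ 3: 0.5168, 0.3708, 0.0798 → sum = 0.9674
V_3 = 0.9674 / l_3 = 0.9674 / 0.304 = 3.182237… → 3.18

3.18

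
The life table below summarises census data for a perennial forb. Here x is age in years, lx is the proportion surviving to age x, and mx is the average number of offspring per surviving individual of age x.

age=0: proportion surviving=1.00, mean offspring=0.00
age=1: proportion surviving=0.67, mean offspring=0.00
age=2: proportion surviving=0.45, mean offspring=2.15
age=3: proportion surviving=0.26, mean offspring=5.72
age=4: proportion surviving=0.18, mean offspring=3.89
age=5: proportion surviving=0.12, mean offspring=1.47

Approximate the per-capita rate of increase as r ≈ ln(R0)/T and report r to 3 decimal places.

0.398

R0 = Σ lx·mx = 0 + 0 + 0.9675 + 1.4872 + 0.7002 + 0.1764 = 3.3313
Σ x·lx·mx = 10.0794; T = 10.0794/3.3313 = 3.02567…
r ≈ ln(R0)/T = ln(3.3313)/3.02567… = 0.39772… → 0.398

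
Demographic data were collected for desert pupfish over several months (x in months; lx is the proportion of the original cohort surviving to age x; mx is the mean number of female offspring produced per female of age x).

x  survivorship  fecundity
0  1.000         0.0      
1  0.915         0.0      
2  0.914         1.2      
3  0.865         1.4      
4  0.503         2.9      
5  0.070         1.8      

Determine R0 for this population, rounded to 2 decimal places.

lx·mx by age: 0, 0, 1.0968, 1.211, 1.4587, 0.126
R0 = Σ lx·mx = 3.8925 → 3.89

3.89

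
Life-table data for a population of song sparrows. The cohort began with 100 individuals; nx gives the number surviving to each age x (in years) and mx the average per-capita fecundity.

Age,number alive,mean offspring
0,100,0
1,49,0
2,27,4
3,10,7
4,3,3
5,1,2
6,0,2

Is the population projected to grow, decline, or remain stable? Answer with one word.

lx = nx/n0 = nx/100: 1, 0.49, 0.27, 0.1, 0.03, 0.01, 0
R0 = Σ lx·mx = 0 + 0 + 1.08 + 0.7 + 0.09 + 0.02 + 0 = 1.89
R0 > 1, so the population is growing.

growing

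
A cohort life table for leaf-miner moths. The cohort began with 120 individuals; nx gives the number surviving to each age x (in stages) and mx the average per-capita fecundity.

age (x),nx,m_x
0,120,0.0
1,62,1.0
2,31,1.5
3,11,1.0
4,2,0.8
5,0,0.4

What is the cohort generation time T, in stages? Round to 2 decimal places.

1.61

lx = nx/n0 = nx/120: 1, 0.51667…, 0.25833…, 0.09167…, 0.01667…, 0
lx·mx: 0, 0.516667…, 0.3875…, 0.091667…, 0.013333…, 0 → R0 = 1.009167…
x·lx·mx: 0, 0.516667…, 0.775…, 0.275…, 0.053333…, 0 → Σ = 1.62…
T = 1.62… / 1.009167… = 1.605285… → 1.61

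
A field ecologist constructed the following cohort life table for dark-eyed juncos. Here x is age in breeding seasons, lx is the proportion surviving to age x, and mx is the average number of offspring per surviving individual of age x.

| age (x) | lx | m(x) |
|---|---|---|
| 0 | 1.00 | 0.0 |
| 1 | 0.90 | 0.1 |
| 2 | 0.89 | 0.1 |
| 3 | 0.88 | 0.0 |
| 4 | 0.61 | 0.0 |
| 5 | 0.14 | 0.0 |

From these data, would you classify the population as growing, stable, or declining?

R0 = Σ lx·mx = 0 + 0.09 + 0.089 + 0 + 0 + 0 = 0.179
R0 < 1, so the population is declining.

declining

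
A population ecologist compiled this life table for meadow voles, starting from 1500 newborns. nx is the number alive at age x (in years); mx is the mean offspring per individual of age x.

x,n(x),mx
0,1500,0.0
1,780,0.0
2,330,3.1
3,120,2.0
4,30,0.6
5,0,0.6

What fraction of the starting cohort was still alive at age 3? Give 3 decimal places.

l_3 = n_3/n_0 = 120/1500 = 0.08 → 0.080

0.080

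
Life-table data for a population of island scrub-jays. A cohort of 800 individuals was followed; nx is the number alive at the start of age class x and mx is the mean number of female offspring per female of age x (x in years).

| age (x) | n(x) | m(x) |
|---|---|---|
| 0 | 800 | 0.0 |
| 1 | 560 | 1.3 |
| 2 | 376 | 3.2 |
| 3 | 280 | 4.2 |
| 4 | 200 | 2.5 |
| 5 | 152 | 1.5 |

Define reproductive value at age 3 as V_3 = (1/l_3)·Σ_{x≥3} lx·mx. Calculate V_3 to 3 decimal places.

lx = nx/n0 = nx/800: 1, 0.7, 0.47, 0.35, 0.25, 0.19
lx·mx for x ≥ 3: 1.47, 0.625, 0.285 → sum = 2.38
V_3 = 2.38 / l_3 = 2.38 / 0.35 = 6.8 → 6.800

6.800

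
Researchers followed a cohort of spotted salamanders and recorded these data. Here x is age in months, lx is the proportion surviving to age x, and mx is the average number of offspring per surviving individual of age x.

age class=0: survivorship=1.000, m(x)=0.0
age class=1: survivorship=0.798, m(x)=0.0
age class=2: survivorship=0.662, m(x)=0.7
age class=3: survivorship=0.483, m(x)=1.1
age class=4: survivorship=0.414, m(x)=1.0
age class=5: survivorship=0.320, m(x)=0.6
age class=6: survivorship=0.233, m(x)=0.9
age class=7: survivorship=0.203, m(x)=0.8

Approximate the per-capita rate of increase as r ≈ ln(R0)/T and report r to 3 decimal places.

R0 = Σ lx·mx = 0 + 0 + 0.4634 + 0.5313 + 0.414 + 0.192 + 0.2097 + 0.1624 = 1.9728
Σ x·lx·mx = 7.5317; T = 7.5317/1.9728 = 3.81777…
r ≈ ln(R0)/T = ln(1.9728)/3.81777… = 0.17797… → 0.178

0.178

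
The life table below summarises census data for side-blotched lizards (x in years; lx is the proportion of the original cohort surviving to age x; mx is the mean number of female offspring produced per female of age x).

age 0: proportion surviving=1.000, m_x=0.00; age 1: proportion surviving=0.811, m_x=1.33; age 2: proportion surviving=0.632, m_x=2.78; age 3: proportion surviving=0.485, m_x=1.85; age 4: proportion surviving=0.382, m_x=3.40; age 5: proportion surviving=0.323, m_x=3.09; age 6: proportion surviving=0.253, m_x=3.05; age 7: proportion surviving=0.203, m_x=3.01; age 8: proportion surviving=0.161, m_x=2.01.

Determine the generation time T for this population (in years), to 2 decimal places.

lx·mx: 0, 1.07863, 1.75696, 0.89725, 1.2988, 0.99807, 0.77165, 0.61103, 0.32361 → R0 = 7.736
x·lx·mx: 0, 1.07863, 3.51392, 2.69175, 5.1952, 4.99035, 4.6299, 4.27721, 2.58888 → Σ = 28.96584
T = 28.96584 / 7.736 = 3.744292… → 3.74

3.74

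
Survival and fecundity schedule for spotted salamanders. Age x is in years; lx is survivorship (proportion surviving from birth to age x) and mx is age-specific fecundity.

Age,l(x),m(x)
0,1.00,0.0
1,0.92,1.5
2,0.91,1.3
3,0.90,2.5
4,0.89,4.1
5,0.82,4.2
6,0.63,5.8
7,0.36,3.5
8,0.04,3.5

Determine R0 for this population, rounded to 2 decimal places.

lx·mx by age: 0, 1.38, 1.183, 2.25, 3.649, 3.444, 3.654, 1.26, 0.14
R0 = Σ lx·mx = 16.96 → 16.96

16.96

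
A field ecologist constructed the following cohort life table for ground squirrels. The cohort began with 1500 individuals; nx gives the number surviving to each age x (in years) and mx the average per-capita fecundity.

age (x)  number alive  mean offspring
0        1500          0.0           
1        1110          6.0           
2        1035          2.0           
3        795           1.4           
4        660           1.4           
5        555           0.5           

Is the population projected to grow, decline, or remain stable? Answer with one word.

growing

lx = nx/n0 = nx/1500: 1, 0.74, 0.69, 0.53, 0.44, 0.37
R0 = Σ lx·mx = 0 + 4.44 + 1.38 + 0.742 + 0.616 + 0.185 = 7.363
R0 > 1, so the population is growing.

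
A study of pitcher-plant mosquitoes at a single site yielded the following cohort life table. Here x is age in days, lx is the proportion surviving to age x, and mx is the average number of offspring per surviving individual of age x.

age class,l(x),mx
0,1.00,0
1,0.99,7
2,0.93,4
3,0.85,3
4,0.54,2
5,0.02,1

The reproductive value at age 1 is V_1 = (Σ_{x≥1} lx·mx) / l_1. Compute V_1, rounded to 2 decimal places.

lx·mx for x ≥ 1: 6.93, 3.72, 2.55, 1.08, 0.02 → sum = 14.3
V_1 = 14.3 / l_1 = 14.3 / 0.99 = 14.444444… → 14.44

14.44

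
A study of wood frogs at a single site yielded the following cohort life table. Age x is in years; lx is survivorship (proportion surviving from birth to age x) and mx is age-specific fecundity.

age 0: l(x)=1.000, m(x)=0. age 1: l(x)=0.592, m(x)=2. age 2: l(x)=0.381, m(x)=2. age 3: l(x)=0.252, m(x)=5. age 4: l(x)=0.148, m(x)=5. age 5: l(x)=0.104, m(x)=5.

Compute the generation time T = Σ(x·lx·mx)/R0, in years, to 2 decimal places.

2.70

lx·mx: 0, 1.184, 0.762, 1.26, 0.74, 0.52 → R0 = 4.466
x·lx·mx: 0, 1.184, 1.524, 3.78, 2.96, 2.6 → Σ = 12.048
T = 12.048 / 4.466 = 2.697716… → 2.70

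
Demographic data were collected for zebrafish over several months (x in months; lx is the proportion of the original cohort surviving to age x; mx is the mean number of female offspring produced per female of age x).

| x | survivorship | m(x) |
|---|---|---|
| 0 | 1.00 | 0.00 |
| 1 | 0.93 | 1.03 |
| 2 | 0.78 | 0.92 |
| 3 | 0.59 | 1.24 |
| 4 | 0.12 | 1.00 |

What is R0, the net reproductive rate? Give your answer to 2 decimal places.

lx·mx by age: 0, 0.9579, 0.7176, 0.7316, 0.12
R0 = Σ lx·mx = 2.5271 → 2.53

2.53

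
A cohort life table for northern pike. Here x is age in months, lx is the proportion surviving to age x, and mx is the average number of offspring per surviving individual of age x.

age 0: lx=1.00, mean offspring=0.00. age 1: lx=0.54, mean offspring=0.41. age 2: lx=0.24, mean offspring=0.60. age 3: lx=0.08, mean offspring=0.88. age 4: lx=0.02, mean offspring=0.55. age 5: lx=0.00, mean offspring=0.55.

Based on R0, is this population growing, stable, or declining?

declining

R0 = Σ lx·mx = 0 + 0.2214 + 0.144 + 0.0704 + 0.011 + 0 = 0.4468
R0 < 1, so the population is declining.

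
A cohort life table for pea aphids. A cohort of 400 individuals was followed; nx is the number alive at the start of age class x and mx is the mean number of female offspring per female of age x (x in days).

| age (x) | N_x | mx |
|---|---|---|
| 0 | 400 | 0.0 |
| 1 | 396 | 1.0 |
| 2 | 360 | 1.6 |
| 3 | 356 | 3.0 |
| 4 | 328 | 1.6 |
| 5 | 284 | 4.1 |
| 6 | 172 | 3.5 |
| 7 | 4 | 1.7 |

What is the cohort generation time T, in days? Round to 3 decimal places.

3.765

lx = nx/n0 = nx/400: 1, 0.99, 0.9, 0.89, 0.82, 0.71, 0.43, 0.01
lx·mx: 0, 0.99, 1.44, 2.67, 1.312, 2.911, 1.505, 0.017 → R0 = 10.845
x·lx·mx: 0, 0.99, 2.88, 8.01, 5.248, 14.555, 9.03, 0.119 → Σ = 40.832
T = 40.832 / 10.845 = 3.765053… → 3.765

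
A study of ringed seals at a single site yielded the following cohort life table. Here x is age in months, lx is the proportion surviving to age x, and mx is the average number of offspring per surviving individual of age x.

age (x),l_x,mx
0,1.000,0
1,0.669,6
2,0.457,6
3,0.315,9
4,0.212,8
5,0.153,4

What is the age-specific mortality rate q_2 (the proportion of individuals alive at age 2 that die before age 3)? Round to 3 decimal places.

q_2 = (l_2 − l_3) / l_2 = (0.457 − 0.315) / 0.457
     = 0.142 / 0.457 = 0.310722… → 0.311

0.311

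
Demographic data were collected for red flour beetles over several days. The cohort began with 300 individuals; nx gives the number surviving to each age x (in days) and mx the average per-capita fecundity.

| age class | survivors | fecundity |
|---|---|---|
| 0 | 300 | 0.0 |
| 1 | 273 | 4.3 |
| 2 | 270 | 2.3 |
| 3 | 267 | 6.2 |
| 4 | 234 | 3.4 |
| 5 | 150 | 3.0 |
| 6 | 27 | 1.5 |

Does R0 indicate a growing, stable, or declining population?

growing

lx = nx/n0 = nx/300: 1, 0.91, 0.9, 0.89, 0.78, 0.5, 0.09
R0 = Σ lx·mx = 0 + 3.913 + 2.07 + 5.518 + 2.652 + 1.5 + 0.135 = 15.788
R0 > 1, so the population is growing.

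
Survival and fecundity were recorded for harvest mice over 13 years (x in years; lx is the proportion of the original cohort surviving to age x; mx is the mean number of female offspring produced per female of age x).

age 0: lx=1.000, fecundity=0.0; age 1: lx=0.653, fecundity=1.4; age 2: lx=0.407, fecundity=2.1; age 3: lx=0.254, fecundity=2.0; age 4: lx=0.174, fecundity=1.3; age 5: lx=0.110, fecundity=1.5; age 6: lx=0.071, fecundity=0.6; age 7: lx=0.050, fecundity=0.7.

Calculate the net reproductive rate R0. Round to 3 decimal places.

2.746

lx·mx by age: 0, 0.9142, 0.8547, 0.508, 0.2262, 0.165, 0.0426, 0.035
R0 = Σ lx·mx = 2.7457 → 2.746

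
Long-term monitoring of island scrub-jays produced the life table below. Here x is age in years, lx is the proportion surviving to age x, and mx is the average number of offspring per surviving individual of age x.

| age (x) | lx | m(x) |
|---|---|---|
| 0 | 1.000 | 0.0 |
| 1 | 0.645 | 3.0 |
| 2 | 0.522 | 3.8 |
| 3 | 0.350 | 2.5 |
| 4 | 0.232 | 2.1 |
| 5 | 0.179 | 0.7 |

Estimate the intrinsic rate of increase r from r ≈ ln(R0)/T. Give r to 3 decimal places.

R0 = Σ lx·mx = 0 + 1.935 + 1.9836 + 0.875 + 0.4872 + 0.1253 = 5.4061
Σ x·lx·mx = 11.1025; T = 11.1025/5.4061 = 2.0537…
r ≈ ln(R0)/T = ln(5.4061)/2.0537… = 0.8217… → 0.822

0.822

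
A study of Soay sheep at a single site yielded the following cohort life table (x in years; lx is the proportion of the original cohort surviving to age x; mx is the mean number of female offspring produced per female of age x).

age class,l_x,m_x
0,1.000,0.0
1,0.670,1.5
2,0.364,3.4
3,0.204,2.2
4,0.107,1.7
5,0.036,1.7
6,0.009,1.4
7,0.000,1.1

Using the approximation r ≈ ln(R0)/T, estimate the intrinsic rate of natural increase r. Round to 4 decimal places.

R0 = Σ lx·mx = 0 + 1.005 + 1.2376 + 0.4488 + 0.1819 + 0.0612 + 0.0126 + 0 = 2.9471
Σ x·lx·mx = 5.9358; T = 5.9358/2.9471 = 2.01412…
r ≈ ln(R0)/T = ln(2.9471)/2.01412… = 0.536623… → 0.5366

0.5366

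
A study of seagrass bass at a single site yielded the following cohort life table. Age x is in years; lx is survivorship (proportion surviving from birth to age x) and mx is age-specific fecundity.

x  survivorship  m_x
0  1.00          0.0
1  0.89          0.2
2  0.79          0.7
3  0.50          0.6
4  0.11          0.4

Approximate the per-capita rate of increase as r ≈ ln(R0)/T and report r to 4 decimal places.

R0 = Σ lx·mx = 0 + 0.178 + 0.553 + 0.3 + 0.044 = 1.075
Σ x·lx·mx = 2.36; T = 2.36/1.075 = 2.19535…
r ≈ ln(R0)/T = ln(1.075)/2.19535… = 0.032943… → 0.0329

0.0329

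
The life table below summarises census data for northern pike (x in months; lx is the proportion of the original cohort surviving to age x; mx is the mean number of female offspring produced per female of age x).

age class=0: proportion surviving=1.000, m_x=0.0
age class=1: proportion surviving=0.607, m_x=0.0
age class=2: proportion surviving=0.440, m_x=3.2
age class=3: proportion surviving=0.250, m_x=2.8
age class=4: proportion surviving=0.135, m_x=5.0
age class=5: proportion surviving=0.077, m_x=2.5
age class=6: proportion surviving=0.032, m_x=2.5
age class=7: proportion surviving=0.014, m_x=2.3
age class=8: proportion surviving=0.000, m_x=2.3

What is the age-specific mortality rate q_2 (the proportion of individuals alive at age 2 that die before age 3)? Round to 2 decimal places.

0.43

q_2 = (l_2 − l_3) / l_2 = (0.44 − 0.25) / 0.44
     = 0.19 / 0.44 = 0.431818… → 0.43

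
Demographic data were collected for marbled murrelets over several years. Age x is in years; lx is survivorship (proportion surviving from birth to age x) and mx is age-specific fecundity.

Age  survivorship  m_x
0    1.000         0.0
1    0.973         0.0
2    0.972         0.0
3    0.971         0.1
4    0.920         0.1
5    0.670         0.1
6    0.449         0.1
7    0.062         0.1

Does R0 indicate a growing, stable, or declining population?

declining

R0 = Σ lx·mx = 0 + 0 + 0 + 0.0971 + 0.092 + 0.067 + 0.0449 + 0.0062 = 0.3072
R0 < 1, so the population is declining.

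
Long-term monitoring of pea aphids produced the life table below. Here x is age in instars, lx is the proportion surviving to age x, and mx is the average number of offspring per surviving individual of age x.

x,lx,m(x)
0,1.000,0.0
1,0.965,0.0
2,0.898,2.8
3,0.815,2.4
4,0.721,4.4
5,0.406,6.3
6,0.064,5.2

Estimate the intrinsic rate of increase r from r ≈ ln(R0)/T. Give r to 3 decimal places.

0.646

R0 = Σ lx·mx = 0 + 0 + 2.5144 + 1.956 + 3.1724 + 2.5578 + 0.3328 = 10.5334
Σ x·lx·mx = 38.3722; T = 38.3722/10.5334 = 3.64291…
r ≈ ln(R0)/T = ln(10.5334)/3.64291… = 0.64634… → 0.646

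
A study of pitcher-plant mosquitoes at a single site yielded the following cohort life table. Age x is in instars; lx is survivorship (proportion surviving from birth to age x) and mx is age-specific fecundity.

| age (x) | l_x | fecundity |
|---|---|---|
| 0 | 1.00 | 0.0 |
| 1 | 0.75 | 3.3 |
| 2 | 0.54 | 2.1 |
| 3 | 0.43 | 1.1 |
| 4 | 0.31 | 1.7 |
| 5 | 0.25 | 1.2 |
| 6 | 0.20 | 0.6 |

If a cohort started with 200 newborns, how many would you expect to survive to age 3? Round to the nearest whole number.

Expected survivors = N0 · l_3 = 200 × 0.43 = 86 → 86

86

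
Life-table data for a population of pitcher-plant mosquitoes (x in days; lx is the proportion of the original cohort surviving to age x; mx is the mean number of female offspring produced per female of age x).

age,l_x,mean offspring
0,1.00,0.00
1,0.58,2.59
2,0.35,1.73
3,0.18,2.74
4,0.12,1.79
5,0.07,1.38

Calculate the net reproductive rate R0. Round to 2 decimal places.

lx·mx by age: 0, 1.5022, 0.6055, 0.4932, 0.2148, 0.0966
R0 = Σ lx·mx = 2.9123 → 2.91

2.91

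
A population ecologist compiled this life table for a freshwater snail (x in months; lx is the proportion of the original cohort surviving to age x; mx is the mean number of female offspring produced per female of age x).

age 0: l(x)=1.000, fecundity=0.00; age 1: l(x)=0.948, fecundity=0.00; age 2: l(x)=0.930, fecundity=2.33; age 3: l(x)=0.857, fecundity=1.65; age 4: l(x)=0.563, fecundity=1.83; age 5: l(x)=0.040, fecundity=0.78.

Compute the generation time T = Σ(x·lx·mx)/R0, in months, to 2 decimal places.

lx·mx: 0, 0, 2.1669, 1.41405, 1.03029, 0.0312 → R0 = 4.64244
x·lx·mx: 0, 0, 4.3338, 4.24215, 4.12116, 0.156 → Σ = 12.85311
T = 12.85311 / 4.64244 = 2.768611… → 2.77

2.77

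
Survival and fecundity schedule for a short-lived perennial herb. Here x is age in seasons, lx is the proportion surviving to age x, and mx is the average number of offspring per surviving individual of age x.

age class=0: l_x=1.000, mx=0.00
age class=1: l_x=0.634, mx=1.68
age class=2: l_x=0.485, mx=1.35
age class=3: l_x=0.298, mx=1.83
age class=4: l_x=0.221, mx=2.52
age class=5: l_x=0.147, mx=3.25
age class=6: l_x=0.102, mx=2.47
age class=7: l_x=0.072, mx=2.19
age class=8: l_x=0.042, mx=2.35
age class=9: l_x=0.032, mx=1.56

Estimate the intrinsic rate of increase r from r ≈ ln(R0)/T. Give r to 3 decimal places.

0.417

R0 = Σ lx·mx = 0 + 1.06512 + 0.65475 + 0.54534 + 0.55692 + 0.47775 + 0.25194 + 0.15768 + 0.0987 + 0.04992 = 3.85812
Σ x·lx·mx = 12.48135; T = 12.48135/3.85812 = 3.23509…
r ≈ ln(R0)/T = ln(3.85812)/3.23509… = 0.41736… → 0.417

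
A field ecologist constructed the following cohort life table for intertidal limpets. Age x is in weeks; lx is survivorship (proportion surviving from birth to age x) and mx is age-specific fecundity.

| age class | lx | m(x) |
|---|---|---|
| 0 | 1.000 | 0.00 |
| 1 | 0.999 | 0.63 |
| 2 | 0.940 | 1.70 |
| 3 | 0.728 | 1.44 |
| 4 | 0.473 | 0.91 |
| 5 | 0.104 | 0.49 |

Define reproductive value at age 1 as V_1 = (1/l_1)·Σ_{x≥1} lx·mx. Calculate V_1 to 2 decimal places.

3.76

lx·mx for x ≥ 1: 0.62937, 1.598, 1.04832, 0.43043, 0.05096 → sum = 3.75708
V_1 = 3.75708 / l_1 = 3.75708 / 0.999 = 3.760841… → 3.76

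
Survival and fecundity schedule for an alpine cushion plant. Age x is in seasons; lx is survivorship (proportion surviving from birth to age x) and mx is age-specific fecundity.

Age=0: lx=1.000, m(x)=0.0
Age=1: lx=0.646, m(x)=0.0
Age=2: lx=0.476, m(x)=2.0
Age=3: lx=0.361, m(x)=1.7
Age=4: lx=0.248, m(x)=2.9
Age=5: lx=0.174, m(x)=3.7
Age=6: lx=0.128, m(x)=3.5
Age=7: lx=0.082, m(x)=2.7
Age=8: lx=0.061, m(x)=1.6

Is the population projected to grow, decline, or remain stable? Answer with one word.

growing

R0 = Σ lx·mx = 0 + 0 + 0.952 + 0.6137 + 0.7192 + 0.6438 + 0.448 + 0.2214 + 0.0976 = 3.6957
R0 > 1, so the population is growing.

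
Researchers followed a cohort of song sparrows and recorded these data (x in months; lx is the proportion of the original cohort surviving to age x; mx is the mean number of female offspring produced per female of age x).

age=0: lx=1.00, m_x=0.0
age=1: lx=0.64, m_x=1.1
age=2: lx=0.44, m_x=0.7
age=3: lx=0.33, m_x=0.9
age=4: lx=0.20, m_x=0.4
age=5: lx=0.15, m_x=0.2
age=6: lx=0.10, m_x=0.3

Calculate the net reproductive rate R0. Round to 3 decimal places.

lx·mx by age: 0, 0.704, 0.308, 0.297, 0.08, 0.03, 0.03
R0 = Σ lx·mx = 1.449 → 1.449

1.449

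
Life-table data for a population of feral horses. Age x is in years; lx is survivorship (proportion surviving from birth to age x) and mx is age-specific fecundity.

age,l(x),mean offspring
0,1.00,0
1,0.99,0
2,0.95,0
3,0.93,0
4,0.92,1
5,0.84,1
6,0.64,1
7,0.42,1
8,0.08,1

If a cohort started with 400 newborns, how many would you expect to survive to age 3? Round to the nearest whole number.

Expected survivors = N0 · l_3 = 400 × 0.93 = 372 → 372

372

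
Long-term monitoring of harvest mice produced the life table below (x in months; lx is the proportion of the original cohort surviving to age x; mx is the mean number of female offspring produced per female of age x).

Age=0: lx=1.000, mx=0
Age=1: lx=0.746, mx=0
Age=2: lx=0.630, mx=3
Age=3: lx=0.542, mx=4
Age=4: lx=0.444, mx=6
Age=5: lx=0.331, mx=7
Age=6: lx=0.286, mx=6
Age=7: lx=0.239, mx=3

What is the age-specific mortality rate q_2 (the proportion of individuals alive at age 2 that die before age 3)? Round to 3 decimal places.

q_2 = (l_2 − l_3) / l_2 = (0.63 − 0.542) / 0.63
     = 0.088 / 0.63 = 0.139683… → 0.140

0.140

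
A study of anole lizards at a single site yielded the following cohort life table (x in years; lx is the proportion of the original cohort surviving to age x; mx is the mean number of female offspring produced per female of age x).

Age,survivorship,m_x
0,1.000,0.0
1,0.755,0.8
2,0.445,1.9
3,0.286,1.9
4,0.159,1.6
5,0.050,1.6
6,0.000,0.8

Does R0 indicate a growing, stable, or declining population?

growing

R0 = Σ lx·mx = 0 + 0.604 + 0.8455 + 0.5434 + 0.2544 + 0.08 + 0 = 2.3273
R0 > 1, so the population is growing.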